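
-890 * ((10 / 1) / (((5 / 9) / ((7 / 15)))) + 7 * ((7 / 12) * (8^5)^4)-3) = -12569726703976149170258 / 3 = -4189908901325383056752.67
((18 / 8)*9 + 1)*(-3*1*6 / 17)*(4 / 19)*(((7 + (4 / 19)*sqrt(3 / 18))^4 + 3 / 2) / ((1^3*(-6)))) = 14861000*sqrt(6) / 390963 + 28204131025 / 14856594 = 1991.53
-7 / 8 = -0.88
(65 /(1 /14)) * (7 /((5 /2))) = 2548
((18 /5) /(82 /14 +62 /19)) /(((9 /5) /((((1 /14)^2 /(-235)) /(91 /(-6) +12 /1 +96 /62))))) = 1767 /600610885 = 0.00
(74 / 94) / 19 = 37 / 893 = 0.04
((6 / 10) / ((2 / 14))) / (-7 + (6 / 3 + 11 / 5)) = -3 / 2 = -1.50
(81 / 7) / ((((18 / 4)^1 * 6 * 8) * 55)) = 3 / 3080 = 0.00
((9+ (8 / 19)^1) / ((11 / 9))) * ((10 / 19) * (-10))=-161100 / 3971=-40.57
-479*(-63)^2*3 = -5703453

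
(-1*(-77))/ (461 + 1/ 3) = 231/ 1384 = 0.17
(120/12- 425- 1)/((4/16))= -1664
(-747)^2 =558009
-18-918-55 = -991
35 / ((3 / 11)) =385 / 3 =128.33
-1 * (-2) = 2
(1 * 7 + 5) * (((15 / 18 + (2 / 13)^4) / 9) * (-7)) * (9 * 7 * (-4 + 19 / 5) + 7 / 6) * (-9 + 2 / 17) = -51808900451 / 65547495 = -790.40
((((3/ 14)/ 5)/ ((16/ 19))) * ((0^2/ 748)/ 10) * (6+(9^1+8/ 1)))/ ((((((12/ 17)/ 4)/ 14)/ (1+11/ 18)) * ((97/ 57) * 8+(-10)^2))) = 0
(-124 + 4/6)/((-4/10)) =925/3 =308.33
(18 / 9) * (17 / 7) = 34 / 7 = 4.86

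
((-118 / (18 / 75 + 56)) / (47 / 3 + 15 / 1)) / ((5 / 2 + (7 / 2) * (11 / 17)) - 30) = 25075 / 9248668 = 0.00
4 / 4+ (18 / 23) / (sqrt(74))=1.09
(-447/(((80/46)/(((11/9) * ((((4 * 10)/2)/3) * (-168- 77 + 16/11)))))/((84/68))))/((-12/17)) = -21422177/24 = -892590.71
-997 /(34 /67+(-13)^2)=-66799 /11357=-5.88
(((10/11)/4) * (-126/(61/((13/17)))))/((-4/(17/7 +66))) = 6.14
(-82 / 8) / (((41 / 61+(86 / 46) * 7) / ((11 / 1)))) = -632753 / 77216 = -8.19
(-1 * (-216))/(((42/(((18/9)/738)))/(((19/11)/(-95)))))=-4/15785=-0.00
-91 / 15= -6.07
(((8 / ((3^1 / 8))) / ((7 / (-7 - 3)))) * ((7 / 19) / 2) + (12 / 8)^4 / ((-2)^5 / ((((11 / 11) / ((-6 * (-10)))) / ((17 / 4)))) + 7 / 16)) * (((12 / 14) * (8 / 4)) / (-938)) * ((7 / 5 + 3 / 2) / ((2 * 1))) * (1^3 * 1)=1211665733 / 81435044810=0.01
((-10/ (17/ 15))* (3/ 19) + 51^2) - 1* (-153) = 889092/ 323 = 2752.61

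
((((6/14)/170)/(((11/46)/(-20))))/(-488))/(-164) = -69/26190472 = -0.00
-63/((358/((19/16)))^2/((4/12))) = -7581/32809984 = -0.00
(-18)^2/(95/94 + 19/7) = 71064/817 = 86.98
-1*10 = -10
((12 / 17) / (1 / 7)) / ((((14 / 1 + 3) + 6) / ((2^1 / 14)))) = 0.03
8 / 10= 4 / 5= 0.80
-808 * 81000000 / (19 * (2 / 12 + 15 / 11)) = -42768000000 / 19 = -2250947368.42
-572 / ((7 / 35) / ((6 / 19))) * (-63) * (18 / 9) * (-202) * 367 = -160289569440 / 19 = -8436293128.42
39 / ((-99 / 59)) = -767 / 33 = -23.24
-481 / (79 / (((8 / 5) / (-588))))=962 / 58065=0.02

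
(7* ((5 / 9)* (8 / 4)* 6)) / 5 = 28 / 3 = 9.33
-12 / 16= -0.75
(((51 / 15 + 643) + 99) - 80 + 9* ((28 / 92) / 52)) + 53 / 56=55790933 / 83720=666.40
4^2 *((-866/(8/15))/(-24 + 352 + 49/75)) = -1948500/24649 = -79.05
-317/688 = -0.46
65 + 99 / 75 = 1658 / 25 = 66.32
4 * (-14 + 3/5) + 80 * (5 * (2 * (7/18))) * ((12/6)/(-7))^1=-6412/45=-142.49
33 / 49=0.67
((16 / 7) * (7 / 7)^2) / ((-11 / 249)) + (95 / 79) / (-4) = -52.04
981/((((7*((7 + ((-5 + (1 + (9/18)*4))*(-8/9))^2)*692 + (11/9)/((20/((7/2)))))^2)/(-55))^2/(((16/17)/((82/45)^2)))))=2648862689171846400000000/377163141087911418147032788856021633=0.00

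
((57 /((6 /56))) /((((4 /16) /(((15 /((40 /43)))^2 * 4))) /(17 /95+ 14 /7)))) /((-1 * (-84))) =1148229 /20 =57411.45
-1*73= -73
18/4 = 9/2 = 4.50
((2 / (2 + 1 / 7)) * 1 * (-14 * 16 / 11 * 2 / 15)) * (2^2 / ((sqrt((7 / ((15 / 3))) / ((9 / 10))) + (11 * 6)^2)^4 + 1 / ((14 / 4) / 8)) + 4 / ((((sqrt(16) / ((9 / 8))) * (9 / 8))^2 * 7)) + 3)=-49592488973441496245547833286093274592 / 6446502637041347374392023053341582675 + 561150516510194688 * sqrt(14) / 65116188252942902771636596498399825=-7.69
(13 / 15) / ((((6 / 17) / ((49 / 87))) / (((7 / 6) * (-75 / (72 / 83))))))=-31458245 / 225504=-139.50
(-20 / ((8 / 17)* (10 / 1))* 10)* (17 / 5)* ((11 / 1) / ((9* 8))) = -3179 / 144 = -22.08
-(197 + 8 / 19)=-3751 / 19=-197.42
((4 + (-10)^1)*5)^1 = -30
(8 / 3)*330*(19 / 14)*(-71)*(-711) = 60288737.14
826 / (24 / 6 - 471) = -1.77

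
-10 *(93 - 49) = -440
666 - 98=568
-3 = -3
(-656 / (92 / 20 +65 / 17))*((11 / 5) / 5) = -30668 / 895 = -34.27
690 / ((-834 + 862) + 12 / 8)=1380 / 59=23.39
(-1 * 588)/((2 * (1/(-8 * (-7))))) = -16464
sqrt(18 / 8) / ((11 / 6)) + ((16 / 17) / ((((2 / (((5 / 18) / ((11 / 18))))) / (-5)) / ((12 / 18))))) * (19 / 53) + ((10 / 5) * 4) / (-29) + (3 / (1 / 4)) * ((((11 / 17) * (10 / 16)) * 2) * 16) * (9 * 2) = 2410509139 / 862257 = 2795.58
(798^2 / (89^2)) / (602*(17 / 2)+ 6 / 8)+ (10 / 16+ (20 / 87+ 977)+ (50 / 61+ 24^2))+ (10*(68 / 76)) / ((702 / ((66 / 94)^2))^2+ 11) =1207448500730503596380048225 / 776648907898079905904424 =1554.69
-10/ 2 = -5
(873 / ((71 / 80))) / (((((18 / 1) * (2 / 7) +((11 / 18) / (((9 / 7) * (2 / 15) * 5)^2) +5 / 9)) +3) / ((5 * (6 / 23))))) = 9503827200 / 70592957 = 134.63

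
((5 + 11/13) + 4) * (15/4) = 480/13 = 36.92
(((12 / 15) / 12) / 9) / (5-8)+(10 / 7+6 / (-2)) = -4462 / 2835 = -1.57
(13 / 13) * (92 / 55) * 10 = 16.73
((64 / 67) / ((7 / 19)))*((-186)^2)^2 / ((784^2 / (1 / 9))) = 631688364 / 1126069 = 560.97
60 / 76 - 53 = -992 / 19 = -52.21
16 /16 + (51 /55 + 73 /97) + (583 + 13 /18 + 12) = 57464551 /96030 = 598.40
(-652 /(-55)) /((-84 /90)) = -978 /77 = -12.70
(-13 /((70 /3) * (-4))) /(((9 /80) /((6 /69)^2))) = 104 /11109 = 0.01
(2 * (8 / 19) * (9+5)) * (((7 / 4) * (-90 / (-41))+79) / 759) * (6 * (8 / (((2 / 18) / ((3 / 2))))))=833.83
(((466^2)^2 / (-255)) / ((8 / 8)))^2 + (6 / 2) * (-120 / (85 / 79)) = 2223757027355283572296 / 65025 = 34198493308039731.98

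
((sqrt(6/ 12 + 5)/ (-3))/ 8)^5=-121 * sqrt(22)/ 63700992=-0.00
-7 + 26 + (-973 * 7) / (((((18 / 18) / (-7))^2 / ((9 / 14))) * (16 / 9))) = -3861229 / 32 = -120663.41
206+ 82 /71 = 14708 /71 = 207.15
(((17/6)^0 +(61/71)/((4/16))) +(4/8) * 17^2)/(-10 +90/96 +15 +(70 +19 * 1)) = 169192/107849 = 1.57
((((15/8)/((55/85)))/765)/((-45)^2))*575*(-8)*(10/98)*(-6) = 230/43659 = 0.01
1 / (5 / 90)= 18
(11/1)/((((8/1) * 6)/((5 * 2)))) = 55/24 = 2.29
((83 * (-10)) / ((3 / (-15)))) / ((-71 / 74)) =-307100 / 71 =-4325.35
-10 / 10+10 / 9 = 1 / 9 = 0.11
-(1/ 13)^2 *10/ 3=-0.02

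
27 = 27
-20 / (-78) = 10 / 39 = 0.26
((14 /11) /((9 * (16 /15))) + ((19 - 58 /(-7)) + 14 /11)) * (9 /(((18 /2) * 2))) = 14.35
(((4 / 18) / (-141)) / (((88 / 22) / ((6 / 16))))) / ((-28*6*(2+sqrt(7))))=-1 / 1705536+sqrt(7) / 3411072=0.00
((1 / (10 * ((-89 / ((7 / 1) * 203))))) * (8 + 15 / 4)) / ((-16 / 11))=734657 / 56960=12.90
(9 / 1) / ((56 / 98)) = 63 / 4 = 15.75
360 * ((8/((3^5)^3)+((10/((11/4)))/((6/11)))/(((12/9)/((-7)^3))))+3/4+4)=-981608727550/1594323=-615690.00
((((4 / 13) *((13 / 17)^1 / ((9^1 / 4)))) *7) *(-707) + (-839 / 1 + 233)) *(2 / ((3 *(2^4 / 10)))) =-429755 / 918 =-468.14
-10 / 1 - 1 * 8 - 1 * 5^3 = -143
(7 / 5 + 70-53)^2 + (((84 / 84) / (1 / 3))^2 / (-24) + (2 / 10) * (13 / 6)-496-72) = -137629 / 600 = -229.38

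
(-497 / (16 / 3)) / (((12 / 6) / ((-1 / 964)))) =1491 / 30848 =0.05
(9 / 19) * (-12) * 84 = -9072 / 19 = -477.47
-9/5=-1.80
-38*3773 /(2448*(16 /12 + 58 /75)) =-1792175 /64464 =-27.80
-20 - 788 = -808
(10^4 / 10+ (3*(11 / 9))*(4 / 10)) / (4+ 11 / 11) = 15022 / 75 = 200.29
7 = 7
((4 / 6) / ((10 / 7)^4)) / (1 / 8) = 2401 / 1875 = 1.28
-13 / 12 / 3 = -13 / 36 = -0.36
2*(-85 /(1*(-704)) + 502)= 353493 /352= 1004.24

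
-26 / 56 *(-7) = 13 / 4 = 3.25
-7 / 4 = -1.75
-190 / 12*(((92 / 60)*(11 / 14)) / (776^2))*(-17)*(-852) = -0.46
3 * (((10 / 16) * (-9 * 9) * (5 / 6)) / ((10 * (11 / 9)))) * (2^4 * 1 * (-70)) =127575 / 11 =11597.73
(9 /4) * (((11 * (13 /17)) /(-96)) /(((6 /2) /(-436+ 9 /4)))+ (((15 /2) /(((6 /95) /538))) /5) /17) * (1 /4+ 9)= 553808045 /34816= 15906.71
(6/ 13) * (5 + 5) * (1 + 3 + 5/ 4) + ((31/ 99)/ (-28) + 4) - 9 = 692597/ 36036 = 19.22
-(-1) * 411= 411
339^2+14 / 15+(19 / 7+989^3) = 101585042333 / 105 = 967476593.65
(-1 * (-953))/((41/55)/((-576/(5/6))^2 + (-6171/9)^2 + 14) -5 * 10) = -2235812132917/117303887605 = -19.06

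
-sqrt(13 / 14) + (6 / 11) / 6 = 1 / 11 - sqrt(182) / 14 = -0.87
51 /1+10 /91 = 4651 /91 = 51.11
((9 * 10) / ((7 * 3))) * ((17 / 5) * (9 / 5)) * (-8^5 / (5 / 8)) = -240648192 / 175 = -1375132.53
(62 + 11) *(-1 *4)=-292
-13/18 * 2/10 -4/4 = -103/90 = -1.14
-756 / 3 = -252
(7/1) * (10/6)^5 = 21875/243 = 90.02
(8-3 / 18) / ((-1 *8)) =-47 / 48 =-0.98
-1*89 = -89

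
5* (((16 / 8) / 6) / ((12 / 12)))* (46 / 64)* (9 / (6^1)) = 115 / 64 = 1.80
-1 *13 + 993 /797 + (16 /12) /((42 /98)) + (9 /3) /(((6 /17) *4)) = -374027 /57384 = -6.52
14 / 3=4.67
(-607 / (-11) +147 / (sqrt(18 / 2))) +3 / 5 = 5763 / 55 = 104.78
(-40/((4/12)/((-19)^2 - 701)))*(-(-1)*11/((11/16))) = 652800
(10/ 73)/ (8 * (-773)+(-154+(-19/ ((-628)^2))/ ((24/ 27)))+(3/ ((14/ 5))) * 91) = -31550720/ 1437313570051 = -0.00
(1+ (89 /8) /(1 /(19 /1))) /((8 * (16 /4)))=1699 /256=6.64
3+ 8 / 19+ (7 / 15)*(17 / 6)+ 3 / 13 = 110573 / 22230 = 4.97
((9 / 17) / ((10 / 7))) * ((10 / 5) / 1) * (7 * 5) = 441 / 17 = 25.94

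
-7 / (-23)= 7 / 23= 0.30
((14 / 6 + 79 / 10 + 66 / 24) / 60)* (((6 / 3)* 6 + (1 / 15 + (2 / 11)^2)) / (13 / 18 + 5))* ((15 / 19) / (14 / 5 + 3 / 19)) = 17107619 / 140084120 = 0.12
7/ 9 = 0.78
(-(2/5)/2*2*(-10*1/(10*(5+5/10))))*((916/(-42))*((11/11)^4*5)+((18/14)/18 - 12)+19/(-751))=-7633258/867405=-8.80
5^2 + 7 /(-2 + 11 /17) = 456 /23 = 19.83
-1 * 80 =-80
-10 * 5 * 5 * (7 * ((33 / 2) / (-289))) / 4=28875 / 1156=24.98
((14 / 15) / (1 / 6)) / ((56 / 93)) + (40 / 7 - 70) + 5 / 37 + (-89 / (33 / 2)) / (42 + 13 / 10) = -2034548407 / 37008510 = -54.98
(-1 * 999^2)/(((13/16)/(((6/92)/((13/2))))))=-47904048/3887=-12324.17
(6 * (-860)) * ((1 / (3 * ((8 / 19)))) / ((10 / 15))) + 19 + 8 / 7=-85503 / 14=-6107.36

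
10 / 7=1.43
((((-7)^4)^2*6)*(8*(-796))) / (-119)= 1850937114.35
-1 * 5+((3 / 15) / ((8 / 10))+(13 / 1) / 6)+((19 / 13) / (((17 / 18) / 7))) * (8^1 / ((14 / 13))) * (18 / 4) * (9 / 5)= 662213 / 1020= 649.23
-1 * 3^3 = -27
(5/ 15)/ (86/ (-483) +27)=161/ 12955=0.01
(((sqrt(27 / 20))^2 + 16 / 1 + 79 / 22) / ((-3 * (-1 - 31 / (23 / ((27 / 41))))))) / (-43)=-4344401 / 50516400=-0.09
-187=-187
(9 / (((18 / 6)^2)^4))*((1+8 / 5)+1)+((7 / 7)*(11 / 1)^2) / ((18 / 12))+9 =36317 / 405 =89.67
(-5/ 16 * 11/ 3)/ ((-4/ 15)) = 4.30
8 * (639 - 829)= -1520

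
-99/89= -1.11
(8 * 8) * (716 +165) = 56384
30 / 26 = 15 / 13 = 1.15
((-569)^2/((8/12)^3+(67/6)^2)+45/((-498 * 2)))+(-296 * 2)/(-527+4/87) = 532425804005367/205462069460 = 2591.36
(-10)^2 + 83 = 183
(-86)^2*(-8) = -59168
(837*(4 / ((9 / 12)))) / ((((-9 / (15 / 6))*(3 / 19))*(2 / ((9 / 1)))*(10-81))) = 35340 / 71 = 497.75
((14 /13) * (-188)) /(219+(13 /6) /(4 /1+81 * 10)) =-12854688 /13904917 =-0.92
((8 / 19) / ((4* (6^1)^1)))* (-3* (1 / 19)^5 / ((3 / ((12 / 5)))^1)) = -4 / 235229405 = -0.00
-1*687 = -687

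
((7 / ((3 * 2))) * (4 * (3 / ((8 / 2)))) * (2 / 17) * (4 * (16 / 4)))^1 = 112 / 17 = 6.59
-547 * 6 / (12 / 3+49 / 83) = -90802 / 127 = -714.98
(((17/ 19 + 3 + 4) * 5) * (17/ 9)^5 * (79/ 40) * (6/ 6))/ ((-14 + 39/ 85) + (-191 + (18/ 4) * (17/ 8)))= -953433975500/ 99167855067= -9.61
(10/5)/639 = 2/639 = 0.00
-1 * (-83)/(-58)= -83/58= -1.43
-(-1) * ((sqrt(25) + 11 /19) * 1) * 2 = 212 /19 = 11.16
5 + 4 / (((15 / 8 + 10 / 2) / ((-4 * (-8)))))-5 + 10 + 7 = 35.62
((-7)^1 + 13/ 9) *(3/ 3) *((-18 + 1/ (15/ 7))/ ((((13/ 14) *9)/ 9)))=36820/ 351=104.90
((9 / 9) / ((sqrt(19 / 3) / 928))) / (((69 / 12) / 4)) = 14848 * sqrt(57) / 437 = 256.52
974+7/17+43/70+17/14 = 580863/595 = 976.24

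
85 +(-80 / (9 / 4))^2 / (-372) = 614705 / 7533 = 81.60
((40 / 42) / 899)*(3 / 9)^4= 20 / 1529199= 0.00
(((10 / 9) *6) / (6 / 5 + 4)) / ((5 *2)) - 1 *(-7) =278 / 39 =7.13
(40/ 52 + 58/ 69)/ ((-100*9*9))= -361/ 1816425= -0.00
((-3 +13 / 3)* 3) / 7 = 4 / 7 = 0.57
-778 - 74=-852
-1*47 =-47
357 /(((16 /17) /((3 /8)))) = 18207 /128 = 142.24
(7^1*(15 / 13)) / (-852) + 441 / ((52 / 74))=2316979 / 3692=627.57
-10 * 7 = -70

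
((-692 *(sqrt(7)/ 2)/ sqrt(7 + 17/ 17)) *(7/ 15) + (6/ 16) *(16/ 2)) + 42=45 -1211 *sqrt(14)/ 30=-106.04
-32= -32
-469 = -469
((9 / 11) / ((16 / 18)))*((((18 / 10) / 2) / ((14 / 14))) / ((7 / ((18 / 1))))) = 6561 / 3080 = 2.13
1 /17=0.06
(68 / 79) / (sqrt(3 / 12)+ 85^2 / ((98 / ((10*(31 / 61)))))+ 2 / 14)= 406504 / 177243847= 0.00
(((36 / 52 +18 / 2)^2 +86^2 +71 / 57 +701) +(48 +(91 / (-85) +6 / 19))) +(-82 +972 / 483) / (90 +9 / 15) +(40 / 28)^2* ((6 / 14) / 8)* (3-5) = 2678534998122476 / 325130816465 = 8238.33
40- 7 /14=79 /2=39.50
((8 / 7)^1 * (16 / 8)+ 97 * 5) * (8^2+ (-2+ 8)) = 34110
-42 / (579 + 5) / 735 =-1 / 10220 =-0.00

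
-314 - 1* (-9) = -305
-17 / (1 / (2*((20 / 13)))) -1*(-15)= -485 / 13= -37.31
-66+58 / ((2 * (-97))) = -6431 / 97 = -66.30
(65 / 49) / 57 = 65 / 2793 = 0.02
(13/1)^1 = 13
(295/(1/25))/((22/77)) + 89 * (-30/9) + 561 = 26076.83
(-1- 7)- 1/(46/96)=-232/23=-10.09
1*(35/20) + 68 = 279/4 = 69.75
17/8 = 2.12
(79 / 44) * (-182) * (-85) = 611065 / 22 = 27775.68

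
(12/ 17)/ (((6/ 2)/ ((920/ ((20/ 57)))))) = 10488/ 17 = 616.94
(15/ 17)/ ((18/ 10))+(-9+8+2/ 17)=-20/ 51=-0.39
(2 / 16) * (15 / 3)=5 / 8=0.62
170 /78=85 /39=2.18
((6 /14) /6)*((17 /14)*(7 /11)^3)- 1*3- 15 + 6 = -63769 /5324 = -11.98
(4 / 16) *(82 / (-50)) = -41 / 100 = -0.41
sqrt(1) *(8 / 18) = 0.44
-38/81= -0.47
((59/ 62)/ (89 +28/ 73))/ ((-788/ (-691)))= 2976137/ 318785400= 0.01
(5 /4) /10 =0.12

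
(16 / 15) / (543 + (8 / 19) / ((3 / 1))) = 304 / 154795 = 0.00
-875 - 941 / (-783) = -684184 / 783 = -873.80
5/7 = 0.71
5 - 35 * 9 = -310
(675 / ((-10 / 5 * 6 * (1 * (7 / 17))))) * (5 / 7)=-19125 / 196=-97.58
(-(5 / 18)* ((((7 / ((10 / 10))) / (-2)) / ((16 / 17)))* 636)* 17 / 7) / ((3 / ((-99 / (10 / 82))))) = -6907967 / 16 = -431747.94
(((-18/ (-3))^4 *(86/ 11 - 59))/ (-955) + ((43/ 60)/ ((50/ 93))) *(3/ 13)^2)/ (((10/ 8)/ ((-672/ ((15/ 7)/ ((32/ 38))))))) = -309677592768768/ 21082221875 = -14689.04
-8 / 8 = -1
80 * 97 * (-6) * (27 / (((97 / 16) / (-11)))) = 2280960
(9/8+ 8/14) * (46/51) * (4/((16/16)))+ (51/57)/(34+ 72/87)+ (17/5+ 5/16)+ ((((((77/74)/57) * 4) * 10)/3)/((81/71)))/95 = 92323156883471/9362563504560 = 9.86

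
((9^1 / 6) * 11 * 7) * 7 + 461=2539 / 2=1269.50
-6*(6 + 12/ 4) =-54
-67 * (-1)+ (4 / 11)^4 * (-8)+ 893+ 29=14477901 / 14641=988.86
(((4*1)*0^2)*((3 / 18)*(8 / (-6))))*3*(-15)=0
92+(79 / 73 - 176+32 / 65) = -391109 / 4745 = -82.43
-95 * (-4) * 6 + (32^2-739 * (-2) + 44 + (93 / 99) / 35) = 5574061 / 1155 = 4826.03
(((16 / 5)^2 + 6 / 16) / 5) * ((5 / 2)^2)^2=10615 / 128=82.93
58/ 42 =29/ 21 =1.38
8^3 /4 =128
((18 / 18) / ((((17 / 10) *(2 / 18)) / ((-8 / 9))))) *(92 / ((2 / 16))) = -58880 / 17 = -3463.53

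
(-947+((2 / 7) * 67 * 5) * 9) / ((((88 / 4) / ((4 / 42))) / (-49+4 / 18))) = 262961 / 14553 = 18.07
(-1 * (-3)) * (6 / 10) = 9 / 5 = 1.80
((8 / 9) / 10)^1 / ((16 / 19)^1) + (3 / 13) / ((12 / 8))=607 / 2340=0.26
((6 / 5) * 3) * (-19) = -342 / 5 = -68.40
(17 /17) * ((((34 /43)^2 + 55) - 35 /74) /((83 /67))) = 505599353 /11356558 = 44.52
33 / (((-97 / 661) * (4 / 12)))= -65439 / 97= -674.63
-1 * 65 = -65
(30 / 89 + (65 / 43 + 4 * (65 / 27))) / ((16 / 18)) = 1186045 / 91848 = 12.91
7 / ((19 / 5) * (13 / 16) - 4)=-560 / 73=-7.67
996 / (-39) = -332 / 13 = -25.54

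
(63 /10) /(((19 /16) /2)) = 1008 /95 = 10.61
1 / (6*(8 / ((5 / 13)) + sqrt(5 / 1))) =260 / 32073 -25*sqrt(5) / 64146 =0.01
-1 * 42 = -42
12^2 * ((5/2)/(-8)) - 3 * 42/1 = -171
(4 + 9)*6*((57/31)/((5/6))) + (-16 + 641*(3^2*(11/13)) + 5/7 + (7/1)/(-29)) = 2060784119/409045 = 5038.04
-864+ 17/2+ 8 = -1695/2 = -847.50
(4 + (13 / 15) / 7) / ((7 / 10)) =866 / 147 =5.89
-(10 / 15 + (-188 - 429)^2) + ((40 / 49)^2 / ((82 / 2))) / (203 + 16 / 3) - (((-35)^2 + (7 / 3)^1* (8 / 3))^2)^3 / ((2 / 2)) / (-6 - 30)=4556063356183230477611985466517 / 47084025132900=96764525618258528.72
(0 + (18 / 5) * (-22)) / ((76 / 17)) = -1683 / 95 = -17.72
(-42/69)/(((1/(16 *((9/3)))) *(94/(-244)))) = 81984/1081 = 75.84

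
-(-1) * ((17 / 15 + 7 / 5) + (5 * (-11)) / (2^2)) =-673 / 60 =-11.22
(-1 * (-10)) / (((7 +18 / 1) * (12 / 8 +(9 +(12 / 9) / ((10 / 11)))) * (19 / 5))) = 60 / 6821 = 0.01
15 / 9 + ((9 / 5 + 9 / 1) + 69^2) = 71602 / 15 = 4773.47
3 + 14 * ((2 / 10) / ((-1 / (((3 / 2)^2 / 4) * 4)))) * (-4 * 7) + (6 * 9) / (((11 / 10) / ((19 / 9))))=15567 / 55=283.04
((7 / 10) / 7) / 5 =1 / 50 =0.02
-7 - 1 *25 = -32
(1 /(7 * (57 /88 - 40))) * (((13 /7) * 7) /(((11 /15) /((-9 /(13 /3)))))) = 3240 /24241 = 0.13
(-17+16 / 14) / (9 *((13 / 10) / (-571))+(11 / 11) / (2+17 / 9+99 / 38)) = -469230670 / 3950247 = -118.79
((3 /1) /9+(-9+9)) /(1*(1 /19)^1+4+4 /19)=19 /243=0.08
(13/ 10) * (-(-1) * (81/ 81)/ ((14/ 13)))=169/ 140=1.21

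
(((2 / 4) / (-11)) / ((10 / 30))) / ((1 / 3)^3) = -81 / 22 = -3.68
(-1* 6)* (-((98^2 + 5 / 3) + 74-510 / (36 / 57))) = 53233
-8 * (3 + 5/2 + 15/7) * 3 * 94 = -120696/7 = -17242.29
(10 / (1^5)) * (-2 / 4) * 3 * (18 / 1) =-270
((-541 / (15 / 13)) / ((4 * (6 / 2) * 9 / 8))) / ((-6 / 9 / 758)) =5331014 / 135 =39488.99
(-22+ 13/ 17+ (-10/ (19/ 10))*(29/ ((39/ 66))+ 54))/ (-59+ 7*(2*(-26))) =2367167/ 1776177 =1.33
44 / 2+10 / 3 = 76 / 3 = 25.33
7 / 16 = 0.44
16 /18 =8 /9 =0.89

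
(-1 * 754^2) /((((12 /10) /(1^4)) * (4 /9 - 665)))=4263870 /5981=712.90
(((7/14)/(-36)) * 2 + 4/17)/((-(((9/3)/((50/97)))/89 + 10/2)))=-282575/6897546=-0.04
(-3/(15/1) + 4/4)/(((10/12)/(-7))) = -168/25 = -6.72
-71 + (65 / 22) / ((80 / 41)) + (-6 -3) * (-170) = 514101 / 352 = 1460.51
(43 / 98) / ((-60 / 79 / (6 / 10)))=-3397 / 9800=-0.35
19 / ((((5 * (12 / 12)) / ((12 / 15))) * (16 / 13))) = 247 / 100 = 2.47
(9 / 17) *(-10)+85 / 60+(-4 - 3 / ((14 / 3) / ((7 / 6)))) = -440 / 51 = -8.63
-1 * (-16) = 16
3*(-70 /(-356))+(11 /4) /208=44659 /74048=0.60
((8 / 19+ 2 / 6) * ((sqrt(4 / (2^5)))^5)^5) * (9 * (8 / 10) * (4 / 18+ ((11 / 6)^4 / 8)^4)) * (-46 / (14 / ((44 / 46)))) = -22948809092932857497 * sqrt(2) / 88009629542847784132269834240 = -0.00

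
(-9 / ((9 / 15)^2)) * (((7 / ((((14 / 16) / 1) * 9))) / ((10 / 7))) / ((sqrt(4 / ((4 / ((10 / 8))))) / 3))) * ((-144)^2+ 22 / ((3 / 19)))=-3507056 * sqrt(5) / 9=-871335.07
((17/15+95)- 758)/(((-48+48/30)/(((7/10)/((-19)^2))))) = 8687/314070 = 0.03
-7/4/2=-7/8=-0.88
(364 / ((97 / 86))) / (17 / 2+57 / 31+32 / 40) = 9704240 / 334941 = 28.97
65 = 65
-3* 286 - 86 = -944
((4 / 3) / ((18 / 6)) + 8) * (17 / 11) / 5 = 1292 / 495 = 2.61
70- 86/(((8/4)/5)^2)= -935/2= -467.50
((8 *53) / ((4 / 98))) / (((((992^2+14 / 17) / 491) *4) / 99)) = 2146038741 / 16729102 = 128.28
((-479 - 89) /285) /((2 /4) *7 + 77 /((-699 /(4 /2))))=-264688 /435575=-0.61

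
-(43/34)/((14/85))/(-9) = 215/252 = 0.85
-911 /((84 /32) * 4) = -1822 /21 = -86.76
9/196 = 0.05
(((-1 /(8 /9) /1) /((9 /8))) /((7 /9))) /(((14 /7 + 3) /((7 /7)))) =-9 /35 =-0.26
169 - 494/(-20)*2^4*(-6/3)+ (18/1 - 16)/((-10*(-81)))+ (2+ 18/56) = -7020323/11340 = -619.08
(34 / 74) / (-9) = -17 / 333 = -0.05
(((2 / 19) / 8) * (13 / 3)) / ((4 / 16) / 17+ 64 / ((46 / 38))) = 5083 / 4714527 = 0.00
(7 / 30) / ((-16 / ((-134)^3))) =2105341 / 60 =35089.02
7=7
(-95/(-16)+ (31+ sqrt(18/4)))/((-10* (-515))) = 3* sqrt(2)/10300+ 591/82400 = 0.01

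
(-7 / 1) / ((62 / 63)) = -441 / 62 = -7.11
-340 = -340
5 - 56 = -51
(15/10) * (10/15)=1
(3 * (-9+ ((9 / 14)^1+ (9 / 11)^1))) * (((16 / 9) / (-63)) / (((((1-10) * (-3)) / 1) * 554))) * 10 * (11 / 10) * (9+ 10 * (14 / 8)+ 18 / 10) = 24338 / 1832355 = 0.01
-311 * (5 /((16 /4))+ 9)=-12751 /4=-3187.75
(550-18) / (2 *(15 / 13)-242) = -91 / 41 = -2.22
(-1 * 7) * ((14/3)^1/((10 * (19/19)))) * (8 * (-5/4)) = 98/3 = 32.67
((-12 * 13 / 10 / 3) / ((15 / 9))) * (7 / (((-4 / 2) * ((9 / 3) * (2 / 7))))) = 637 / 50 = 12.74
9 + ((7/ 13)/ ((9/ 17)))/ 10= 10649/ 1170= 9.10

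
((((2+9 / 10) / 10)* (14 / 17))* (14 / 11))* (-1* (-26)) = 7.90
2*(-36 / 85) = -72 / 85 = -0.85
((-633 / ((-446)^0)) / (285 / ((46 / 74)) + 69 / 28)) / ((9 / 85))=-11550140 / 890541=-12.97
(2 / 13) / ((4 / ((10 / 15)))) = 1 / 39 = 0.03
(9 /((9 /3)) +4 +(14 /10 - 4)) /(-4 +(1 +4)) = 22 /5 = 4.40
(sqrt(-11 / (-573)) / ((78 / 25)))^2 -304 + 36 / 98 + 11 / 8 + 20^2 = 33393460645 / 341640936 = 97.74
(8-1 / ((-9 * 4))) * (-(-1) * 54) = 867 / 2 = 433.50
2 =2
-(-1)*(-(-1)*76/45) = 76/45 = 1.69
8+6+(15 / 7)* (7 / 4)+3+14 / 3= 25.42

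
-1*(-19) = 19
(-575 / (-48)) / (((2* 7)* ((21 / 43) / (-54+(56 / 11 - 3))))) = -14117975 / 155232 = -90.95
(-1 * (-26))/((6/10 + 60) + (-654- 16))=-130/3047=-0.04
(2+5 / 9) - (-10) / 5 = 41 / 9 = 4.56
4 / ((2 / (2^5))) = 64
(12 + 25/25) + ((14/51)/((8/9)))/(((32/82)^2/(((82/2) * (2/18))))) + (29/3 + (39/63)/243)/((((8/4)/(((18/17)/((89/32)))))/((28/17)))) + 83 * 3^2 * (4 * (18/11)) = 115335937071679/23467428864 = 4914.72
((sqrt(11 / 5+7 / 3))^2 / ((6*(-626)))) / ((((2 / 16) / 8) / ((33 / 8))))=-0.32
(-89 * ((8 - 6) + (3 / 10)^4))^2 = 3194116009681 / 100000000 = 31941.16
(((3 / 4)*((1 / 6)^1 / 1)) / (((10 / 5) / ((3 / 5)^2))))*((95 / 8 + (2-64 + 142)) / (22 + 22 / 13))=2457 / 28160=0.09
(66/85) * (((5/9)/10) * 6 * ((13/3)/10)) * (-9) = -1.01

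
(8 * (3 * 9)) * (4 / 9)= 96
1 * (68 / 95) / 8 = 17 / 190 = 0.09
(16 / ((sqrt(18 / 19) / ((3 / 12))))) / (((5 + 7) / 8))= 4* sqrt(38) / 9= 2.74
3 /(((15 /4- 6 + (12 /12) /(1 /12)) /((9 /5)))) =36 /65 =0.55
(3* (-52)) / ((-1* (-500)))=-39 / 125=-0.31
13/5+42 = 223/5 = 44.60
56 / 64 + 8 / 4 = 23 / 8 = 2.88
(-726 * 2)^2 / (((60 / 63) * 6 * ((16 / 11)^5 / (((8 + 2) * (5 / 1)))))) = 2833379.83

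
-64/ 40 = -8/ 5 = -1.60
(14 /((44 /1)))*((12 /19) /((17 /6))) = 0.07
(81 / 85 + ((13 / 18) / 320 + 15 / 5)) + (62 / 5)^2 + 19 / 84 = 541296727 / 3427200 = 157.94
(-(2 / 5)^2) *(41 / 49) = -164 / 1225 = -0.13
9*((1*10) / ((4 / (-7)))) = -315 / 2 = -157.50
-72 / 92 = -18 / 23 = -0.78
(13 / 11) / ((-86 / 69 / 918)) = -411723 / 473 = -870.45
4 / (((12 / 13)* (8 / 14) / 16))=364 / 3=121.33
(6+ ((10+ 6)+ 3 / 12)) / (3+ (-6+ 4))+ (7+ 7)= 145 / 4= 36.25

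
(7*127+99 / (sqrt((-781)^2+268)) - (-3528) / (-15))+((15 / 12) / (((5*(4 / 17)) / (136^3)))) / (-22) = -6645721 / 55+99*sqrt(610229) / 610229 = -120831.16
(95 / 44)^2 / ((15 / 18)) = 5415 / 968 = 5.59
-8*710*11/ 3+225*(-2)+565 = -62135/ 3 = -20711.67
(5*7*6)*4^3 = 13440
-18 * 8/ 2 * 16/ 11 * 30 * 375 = -12960000/ 11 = -1178181.82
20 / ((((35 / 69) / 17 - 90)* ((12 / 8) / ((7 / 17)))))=-1288 / 21107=-0.06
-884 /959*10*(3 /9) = -3.07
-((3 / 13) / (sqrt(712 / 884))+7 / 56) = -3 * sqrt(39338) / 2314 -1 / 8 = -0.38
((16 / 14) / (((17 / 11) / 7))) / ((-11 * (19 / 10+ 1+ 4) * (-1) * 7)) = 80 / 8211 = 0.01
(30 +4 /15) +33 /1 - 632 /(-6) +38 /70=1184 /7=169.14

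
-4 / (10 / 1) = -0.40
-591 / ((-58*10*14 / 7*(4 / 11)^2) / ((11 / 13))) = 786621 / 241280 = 3.26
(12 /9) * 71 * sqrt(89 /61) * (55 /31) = 15620 * sqrt(5429) /5673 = 202.87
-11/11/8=-1/8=-0.12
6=6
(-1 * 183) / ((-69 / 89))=5429 / 23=236.04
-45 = -45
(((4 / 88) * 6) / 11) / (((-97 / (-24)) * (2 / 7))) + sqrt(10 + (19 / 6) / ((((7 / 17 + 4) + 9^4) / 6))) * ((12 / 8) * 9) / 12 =252 / 11737 + 3 * sqrt(31152109029) / 148816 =3.58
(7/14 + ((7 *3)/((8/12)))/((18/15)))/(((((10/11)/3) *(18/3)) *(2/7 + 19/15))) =9.48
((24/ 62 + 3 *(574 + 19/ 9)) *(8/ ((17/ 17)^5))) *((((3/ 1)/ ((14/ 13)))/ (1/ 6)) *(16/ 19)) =802568832/ 4123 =194656.52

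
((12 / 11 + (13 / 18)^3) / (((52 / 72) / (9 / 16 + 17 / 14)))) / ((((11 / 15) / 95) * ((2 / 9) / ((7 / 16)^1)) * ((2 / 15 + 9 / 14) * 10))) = 62297362925 / 525105152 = 118.64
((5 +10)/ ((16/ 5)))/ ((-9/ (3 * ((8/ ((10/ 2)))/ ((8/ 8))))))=-5/ 2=-2.50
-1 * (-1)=1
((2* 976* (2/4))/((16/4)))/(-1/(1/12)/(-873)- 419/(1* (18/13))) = -426024/528335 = -0.81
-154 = -154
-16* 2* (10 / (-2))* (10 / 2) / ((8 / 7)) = 700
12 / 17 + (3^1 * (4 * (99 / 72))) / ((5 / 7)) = 4047 / 170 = 23.81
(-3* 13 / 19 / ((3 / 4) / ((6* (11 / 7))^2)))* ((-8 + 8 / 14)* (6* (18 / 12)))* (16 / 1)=1696121856 / 6517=260261.14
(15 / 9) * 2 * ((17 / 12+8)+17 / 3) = 905 / 18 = 50.28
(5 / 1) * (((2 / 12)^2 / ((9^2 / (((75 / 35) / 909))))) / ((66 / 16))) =50 / 51024897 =0.00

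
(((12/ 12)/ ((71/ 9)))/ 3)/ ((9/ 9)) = 3/ 71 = 0.04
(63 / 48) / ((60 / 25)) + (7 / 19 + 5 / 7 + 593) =594.63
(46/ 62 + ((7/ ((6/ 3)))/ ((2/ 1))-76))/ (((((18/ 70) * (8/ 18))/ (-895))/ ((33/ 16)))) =1187298.81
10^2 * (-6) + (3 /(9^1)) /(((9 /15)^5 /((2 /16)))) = -599.46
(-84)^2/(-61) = -7056/61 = -115.67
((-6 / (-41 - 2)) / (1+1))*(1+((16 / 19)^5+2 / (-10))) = 45441828 / 532361285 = 0.09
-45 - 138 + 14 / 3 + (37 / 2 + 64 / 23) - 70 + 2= -31057 / 138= -225.05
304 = 304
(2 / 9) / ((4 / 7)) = 7 / 18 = 0.39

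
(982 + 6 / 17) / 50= 334 / 17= 19.65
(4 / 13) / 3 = 4 / 39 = 0.10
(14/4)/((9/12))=14/3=4.67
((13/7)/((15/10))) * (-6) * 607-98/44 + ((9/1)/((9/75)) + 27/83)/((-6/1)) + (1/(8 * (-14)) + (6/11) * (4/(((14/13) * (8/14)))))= -462236777/102256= -4520.39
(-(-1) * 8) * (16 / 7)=128 / 7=18.29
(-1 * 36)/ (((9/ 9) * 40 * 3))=-0.30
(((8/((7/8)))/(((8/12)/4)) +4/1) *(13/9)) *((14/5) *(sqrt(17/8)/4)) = 1339 *sqrt(34)/90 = 86.75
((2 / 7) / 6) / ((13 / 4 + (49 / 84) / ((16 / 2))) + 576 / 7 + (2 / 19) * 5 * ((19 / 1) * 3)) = 32 / 77689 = 0.00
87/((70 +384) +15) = 87/469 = 0.19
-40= -40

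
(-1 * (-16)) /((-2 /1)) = -8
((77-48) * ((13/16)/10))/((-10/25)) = -377/64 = -5.89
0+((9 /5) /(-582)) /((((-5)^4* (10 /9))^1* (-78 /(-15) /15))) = -81 /6305000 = -0.00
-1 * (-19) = 19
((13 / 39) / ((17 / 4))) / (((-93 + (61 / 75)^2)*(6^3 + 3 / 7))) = -875 / 222954167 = -0.00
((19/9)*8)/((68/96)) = 1216/51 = 23.84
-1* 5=-5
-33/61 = -0.54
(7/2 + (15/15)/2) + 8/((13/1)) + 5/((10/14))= 151/13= 11.62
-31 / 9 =-3.44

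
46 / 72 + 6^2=1319 / 36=36.64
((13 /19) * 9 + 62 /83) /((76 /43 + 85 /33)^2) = 21925665729 /59898511313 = 0.37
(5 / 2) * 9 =45 / 2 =22.50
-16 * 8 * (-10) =1280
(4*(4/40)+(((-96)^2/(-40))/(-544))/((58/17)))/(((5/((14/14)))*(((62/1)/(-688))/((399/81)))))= -3477152/606825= -5.73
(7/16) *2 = 7/8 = 0.88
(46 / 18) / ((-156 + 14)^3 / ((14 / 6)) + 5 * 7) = -161 / 77306571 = -0.00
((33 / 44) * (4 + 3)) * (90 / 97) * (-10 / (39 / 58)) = -91350 / 1261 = -72.44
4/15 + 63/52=1153/780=1.48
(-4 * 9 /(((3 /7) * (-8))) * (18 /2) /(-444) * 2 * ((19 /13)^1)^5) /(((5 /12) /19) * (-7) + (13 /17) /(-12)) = 151158415653 /11567262122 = 13.07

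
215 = 215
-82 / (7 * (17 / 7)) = -82 / 17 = -4.82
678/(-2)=-339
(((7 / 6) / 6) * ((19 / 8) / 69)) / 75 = 133 / 1490400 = 0.00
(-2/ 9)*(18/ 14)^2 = -18/ 49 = -0.37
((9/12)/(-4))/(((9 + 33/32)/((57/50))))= -57/2675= -0.02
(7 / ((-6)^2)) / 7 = 1 / 36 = 0.03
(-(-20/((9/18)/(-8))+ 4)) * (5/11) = -1620/11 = -147.27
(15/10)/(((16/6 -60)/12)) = -27/86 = -0.31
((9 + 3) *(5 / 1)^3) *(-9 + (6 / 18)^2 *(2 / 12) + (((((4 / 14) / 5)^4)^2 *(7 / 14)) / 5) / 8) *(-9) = 10921595644529522 / 90075015625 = 121250.00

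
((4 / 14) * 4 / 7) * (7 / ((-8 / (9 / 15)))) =-3 / 35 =-0.09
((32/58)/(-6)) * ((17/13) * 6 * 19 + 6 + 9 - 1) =-16960/1131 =-15.00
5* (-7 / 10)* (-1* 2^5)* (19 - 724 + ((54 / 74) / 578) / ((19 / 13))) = -78959.90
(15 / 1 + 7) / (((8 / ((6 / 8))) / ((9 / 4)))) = 297 / 64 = 4.64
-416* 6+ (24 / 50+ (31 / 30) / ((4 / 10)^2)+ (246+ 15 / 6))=-1344337 / 600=-2240.56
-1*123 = -123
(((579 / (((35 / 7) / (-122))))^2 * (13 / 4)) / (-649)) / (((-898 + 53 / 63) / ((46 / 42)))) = 1220.15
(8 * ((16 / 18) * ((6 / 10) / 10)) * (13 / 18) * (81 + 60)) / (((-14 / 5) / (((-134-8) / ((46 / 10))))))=479.02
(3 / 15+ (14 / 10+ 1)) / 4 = 13 / 20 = 0.65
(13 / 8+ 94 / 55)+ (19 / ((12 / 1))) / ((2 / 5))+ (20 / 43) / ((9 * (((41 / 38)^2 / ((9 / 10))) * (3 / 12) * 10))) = 348660511 / 47706780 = 7.31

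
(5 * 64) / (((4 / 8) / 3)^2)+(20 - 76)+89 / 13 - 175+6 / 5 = 734308 / 65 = 11297.05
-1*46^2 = -2116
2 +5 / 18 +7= 167 / 18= 9.28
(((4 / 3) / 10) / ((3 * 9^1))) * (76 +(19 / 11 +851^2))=15934132 / 4455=3576.69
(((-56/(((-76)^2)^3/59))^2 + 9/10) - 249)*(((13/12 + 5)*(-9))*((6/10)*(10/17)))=472873821068521183702168899/98635228444425550561280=4794.17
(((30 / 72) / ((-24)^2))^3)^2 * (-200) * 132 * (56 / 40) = -6015625 / 1135928886651103739904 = -0.00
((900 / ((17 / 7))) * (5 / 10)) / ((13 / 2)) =28.51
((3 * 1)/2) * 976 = 1464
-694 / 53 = -13.09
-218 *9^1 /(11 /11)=-1962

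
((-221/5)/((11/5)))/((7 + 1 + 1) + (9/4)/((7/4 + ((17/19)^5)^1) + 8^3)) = -1125787894933/504557358228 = -2.23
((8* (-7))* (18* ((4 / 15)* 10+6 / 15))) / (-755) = 15456 / 3775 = 4.09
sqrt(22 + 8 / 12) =2*sqrt(51) / 3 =4.76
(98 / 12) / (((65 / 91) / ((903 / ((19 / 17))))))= 1755131 / 190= 9237.53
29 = 29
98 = 98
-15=-15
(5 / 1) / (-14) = -5 / 14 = -0.36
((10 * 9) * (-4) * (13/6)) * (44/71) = -34320/71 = -483.38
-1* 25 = -25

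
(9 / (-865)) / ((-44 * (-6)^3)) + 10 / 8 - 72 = -64625881 / 913440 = -70.75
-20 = -20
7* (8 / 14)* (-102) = -408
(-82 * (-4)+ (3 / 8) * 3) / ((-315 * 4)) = -2633 / 10080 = -0.26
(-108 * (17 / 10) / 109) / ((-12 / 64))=4896 / 545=8.98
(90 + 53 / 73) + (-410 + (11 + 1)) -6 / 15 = -112301 / 365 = -307.67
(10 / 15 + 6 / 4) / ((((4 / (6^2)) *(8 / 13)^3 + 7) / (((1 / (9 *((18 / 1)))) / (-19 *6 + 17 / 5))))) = -0.00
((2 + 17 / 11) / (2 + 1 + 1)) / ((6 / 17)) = 221 / 88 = 2.51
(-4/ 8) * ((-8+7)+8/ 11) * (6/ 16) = 9/ 176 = 0.05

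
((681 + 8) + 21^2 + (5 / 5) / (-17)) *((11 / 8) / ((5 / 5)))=211299 / 136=1553.67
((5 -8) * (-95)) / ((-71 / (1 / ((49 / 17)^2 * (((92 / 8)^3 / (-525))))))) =49419000 / 296302951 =0.17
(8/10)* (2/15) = 8/75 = 0.11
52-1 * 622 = -570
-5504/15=-366.93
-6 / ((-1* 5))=6 / 5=1.20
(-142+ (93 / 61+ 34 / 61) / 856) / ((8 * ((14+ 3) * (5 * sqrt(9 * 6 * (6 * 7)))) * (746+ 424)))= -0.00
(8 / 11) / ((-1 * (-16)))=1 / 22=0.05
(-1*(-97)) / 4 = 97 / 4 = 24.25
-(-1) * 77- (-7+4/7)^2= 1748/49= 35.67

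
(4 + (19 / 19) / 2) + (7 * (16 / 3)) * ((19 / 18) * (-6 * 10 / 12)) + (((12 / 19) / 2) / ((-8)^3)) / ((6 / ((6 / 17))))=-429853649 / 2232576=-192.54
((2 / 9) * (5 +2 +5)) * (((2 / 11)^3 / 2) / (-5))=-32 / 19965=-0.00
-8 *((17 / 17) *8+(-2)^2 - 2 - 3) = -56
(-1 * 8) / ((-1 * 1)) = 8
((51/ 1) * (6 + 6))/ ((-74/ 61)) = -18666/ 37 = -504.49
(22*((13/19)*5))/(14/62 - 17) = -341/76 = -4.49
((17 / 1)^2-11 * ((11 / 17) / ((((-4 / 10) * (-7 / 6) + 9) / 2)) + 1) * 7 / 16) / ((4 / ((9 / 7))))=12319929 / 135184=91.13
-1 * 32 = -32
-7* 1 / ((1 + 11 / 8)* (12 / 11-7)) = 616 / 1235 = 0.50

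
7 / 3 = 2.33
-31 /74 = -0.42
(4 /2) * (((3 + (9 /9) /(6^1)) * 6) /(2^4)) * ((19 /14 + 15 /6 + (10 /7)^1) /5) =703 /280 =2.51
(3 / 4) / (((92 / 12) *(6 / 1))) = 3 / 184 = 0.02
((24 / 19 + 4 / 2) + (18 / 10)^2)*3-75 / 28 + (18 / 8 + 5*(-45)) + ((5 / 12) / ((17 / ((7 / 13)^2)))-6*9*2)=-35984579131 / 114632700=-313.91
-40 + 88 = 48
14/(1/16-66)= -224/1055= -0.21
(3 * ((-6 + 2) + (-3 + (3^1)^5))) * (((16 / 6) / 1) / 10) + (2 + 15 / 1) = 1029 / 5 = 205.80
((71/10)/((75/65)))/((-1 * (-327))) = 923/49050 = 0.02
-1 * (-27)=27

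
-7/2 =-3.50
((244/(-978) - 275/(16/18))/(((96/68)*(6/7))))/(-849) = 144138869/478265472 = 0.30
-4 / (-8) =1 / 2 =0.50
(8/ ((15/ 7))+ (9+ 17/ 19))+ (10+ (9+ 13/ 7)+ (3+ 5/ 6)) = 152891/ 3990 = 38.32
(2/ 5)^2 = 4/ 25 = 0.16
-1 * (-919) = 919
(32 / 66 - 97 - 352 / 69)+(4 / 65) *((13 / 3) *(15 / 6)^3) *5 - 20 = -152989 / 1518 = -100.78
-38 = -38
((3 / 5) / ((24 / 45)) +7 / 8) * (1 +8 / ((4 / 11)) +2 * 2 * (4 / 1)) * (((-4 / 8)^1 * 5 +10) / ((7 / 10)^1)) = 5850 / 7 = 835.71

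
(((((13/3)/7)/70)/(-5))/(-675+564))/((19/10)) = 13/1550115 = 0.00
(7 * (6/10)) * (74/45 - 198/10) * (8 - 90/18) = -5719/25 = -228.76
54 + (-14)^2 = 250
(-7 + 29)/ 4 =11/ 2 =5.50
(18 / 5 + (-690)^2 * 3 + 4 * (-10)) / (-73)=-7141318 / 365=-19565.25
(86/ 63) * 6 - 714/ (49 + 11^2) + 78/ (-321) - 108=-104.25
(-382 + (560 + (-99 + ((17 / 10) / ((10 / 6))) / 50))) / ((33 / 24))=395102 / 6875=57.47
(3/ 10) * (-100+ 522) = 633/ 5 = 126.60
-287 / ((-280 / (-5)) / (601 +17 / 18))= -3084.97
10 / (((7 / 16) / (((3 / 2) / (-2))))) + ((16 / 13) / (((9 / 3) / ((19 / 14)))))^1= -4528 / 273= -16.59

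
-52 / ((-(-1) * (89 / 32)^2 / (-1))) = 53248 / 7921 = 6.72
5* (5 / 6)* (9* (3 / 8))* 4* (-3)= -168.75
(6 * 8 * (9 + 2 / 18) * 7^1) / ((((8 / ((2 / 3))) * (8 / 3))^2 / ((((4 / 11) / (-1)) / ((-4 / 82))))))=11767 / 528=22.29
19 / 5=3.80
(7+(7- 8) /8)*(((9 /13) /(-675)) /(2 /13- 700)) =11 /1091760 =0.00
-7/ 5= -1.40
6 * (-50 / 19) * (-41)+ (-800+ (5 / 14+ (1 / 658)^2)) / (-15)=28819990937 / 41131580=700.68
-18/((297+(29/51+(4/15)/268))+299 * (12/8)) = -205020/8497733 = -0.02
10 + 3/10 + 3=133/10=13.30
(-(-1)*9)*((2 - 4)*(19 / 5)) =-342 / 5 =-68.40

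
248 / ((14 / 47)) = 5828 / 7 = 832.57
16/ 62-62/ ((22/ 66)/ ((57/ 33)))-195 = -516.01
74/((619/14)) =1036/619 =1.67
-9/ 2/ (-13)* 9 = 81/ 26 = 3.12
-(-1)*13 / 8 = 13 / 8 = 1.62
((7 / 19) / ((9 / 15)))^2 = 1225 / 3249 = 0.38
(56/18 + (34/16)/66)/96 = 4979/152064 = 0.03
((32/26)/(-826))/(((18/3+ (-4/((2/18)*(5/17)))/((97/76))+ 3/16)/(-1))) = -62080/3737774313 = -0.00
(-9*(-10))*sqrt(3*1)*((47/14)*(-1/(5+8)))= -2115*sqrt(3)/91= -40.26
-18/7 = -2.57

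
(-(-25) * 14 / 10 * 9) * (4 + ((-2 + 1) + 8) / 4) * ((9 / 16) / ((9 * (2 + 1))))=2415 / 64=37.73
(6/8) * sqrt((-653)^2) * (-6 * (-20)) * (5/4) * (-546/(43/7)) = -280773675/43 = -6529620.35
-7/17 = -0.41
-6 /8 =-3 /4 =-0.75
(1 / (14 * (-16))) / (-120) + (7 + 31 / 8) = 292321 / 26880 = 10.88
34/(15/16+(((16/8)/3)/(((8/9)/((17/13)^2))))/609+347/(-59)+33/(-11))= -1101117472/257199989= -4.28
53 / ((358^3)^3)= 53 / 96593352556072838768128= 0.00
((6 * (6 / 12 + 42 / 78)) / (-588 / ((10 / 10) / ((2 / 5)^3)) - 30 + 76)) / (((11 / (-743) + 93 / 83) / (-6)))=-1873195875 / 463596614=-4.04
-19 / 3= -6.33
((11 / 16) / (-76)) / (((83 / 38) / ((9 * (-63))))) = 6237 / 2656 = 2.35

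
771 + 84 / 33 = 8509 / 11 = 773.55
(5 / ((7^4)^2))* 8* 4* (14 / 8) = 40 / 823543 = 0.00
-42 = -42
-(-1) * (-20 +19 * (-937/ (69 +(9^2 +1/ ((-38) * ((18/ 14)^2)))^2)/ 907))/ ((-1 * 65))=1139156522405432/ 3701710529685935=0.31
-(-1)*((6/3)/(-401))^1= -2/401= -0.00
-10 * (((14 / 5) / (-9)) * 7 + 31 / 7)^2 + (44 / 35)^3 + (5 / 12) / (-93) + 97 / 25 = -44.80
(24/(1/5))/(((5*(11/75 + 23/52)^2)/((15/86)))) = 2737800000/226876987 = 12.07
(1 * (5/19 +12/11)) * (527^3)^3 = 887323477219010105337804821/209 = 4245566876645981365252655.00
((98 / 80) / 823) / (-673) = -49 / 22155160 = -0.00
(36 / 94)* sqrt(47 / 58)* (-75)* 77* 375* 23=-448284375* sqrt(2726) / 1363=-17171991.77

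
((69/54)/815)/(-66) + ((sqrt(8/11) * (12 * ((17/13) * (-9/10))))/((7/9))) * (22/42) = -5508 * sqrt(22)/3185 -23/968220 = -8.11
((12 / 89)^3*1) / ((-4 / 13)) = -5616 / 704969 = -0.01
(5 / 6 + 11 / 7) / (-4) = -101 / 168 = -0.60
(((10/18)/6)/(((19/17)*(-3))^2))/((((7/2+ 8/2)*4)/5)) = 1445/1052676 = 0.00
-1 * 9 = -9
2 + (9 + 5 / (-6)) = 10.17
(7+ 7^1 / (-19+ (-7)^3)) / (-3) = -2527 / 1086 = -2.33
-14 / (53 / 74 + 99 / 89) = -92204 / 12043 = -7.66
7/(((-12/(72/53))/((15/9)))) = -70/53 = -1.32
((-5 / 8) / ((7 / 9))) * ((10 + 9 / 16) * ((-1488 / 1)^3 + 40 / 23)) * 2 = 72035381545335 / 1288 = 55928091261.91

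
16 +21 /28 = 67 /4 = 16.75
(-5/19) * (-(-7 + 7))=0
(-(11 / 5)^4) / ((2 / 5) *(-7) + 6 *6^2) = -14641 / 133250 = -0.11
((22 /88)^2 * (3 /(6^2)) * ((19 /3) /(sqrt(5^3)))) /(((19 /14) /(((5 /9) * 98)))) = 343 * sqrt(5) /6480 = 0.12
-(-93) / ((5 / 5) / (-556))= -51708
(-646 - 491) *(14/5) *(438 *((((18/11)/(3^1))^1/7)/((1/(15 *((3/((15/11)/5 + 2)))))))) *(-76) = 4087633248/25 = 163505329.92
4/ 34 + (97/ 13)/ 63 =3287/ 13923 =0.24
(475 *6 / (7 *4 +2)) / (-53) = -95 / 53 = -1.79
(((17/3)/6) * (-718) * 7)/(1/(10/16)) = -213605/72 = -2966.74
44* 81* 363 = 1293732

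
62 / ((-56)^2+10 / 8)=248 / 12549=0.02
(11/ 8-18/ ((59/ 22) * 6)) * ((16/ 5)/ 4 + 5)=3509/ 2360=1.49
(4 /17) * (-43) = -172 /17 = -10.12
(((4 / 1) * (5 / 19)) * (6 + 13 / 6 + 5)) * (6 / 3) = 1580 / 57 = 27.72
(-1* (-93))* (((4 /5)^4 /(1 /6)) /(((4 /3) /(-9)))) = -964224 /625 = -1542.76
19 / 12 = 1.58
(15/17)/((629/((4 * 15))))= 900/10693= 0.08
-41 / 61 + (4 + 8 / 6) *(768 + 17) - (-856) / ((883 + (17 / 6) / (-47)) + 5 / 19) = 3625880377421 / 865992783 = 4186.96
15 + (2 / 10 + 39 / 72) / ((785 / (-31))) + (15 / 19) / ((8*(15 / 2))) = 14.98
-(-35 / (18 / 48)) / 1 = 280 / 3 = 93.33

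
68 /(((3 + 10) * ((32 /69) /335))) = 392955 /104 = 3778.41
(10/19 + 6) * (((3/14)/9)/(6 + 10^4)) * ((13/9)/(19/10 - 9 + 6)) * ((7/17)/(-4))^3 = 98735/4438510949664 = 0.00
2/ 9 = 0.22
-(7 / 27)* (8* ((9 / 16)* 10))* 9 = -105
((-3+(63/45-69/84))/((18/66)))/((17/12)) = -3729/595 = -6.27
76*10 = 760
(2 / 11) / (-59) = -2 / 649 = -0.00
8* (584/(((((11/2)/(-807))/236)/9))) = -16016251392/11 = -1456022853.82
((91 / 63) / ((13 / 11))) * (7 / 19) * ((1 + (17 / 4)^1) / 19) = 539 / 4332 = 0.12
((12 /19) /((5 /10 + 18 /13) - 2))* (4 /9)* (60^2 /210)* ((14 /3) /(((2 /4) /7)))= -465920 /171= -2724.68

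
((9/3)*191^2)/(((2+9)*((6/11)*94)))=36481/188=194.05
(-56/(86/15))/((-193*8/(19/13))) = 1995/215774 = 0.01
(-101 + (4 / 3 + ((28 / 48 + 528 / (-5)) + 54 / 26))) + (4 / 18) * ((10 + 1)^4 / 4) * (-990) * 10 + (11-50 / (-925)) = -232402121201 / 28860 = -8052741.55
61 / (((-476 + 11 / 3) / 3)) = -549 / 1417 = -0.39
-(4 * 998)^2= -15936064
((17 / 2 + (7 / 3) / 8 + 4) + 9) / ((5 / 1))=523 / 120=4.36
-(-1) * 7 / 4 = 7 / 4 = 1.75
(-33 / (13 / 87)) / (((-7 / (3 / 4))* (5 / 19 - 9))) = -163647 / 60424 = -2.71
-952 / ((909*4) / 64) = -15232 / 909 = -16.76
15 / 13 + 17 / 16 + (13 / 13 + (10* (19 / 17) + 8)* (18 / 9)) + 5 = 164669 / 3536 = 46.57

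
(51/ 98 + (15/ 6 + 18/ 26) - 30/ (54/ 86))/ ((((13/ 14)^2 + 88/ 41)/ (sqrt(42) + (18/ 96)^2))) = -41430500 * sqrt(42)/ 2828709 - 10357625/ 20115264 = -95.43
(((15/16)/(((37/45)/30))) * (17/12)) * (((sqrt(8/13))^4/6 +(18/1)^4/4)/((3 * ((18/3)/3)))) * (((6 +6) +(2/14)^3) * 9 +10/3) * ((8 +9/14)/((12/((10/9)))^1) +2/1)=6620670881408125/100166976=66096343.78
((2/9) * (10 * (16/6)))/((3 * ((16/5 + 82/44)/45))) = 88000/5013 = 17.55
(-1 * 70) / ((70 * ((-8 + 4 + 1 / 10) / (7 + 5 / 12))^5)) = 17450185778125 / 701583371424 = 24.87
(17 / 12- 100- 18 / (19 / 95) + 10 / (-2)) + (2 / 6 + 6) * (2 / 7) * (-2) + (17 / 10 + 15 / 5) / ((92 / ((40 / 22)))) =-4188971 / 21252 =-197.11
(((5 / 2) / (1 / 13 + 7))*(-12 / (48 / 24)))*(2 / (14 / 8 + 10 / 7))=-2730 / 2047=-1.33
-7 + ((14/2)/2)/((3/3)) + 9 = 11/2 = 5.50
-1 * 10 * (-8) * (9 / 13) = 720 / 13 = 55.38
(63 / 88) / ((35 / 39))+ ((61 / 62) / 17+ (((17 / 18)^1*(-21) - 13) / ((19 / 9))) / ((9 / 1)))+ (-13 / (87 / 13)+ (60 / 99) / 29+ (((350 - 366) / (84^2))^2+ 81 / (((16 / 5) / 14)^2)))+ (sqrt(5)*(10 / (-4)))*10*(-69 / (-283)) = 307637876047179871 / 198784288866240 - 1725*sqrt(5) / 283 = 1533.97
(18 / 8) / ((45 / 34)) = 17 / 10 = 1.70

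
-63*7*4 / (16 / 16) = -1764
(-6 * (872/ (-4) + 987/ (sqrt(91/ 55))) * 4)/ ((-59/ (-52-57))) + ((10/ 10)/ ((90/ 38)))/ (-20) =513258079/ 53100-368856 * sqrt(5005)/ 767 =-24356.41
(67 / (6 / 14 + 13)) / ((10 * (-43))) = -469 / 40420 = -0.01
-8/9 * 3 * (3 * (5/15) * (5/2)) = -20/3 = -6.67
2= 2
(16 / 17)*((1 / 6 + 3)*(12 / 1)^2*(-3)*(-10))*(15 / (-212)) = -820800 / 901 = -910.99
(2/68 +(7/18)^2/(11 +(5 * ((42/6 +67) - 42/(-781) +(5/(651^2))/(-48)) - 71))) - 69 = -34677957149483249/502796961943170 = -68.97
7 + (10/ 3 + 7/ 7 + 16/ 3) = 16.67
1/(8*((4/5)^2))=25/128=0.20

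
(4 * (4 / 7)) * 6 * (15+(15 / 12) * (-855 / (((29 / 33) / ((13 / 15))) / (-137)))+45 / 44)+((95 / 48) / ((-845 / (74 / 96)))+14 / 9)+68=1722103558929913 / 869476608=1980620.92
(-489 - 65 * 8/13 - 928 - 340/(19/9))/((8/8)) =-30743/19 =-1618.05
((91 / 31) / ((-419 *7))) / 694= -13 / 9014366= -0.00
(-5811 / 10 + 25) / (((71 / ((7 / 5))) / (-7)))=272489 / 3550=76.76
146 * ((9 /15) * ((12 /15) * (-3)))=-5256 /25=-210.24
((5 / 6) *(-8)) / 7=-20 / 21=-0.95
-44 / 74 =-22 / 37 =-0.59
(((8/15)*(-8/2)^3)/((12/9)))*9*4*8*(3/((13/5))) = -110592/13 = -8507.08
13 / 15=0.87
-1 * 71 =-71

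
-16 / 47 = -0.34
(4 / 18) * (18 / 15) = 4 / 15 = 0.27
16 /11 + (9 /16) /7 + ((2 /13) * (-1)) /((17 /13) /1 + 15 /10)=133115 /89936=1.48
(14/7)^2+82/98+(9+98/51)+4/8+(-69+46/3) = -186967/4998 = -37.41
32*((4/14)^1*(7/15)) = 64/15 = 4.27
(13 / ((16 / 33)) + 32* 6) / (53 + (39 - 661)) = -3501 / 9104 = -0.38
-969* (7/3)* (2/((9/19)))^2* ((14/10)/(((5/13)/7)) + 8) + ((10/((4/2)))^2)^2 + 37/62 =-6272198023/4650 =-1348859.79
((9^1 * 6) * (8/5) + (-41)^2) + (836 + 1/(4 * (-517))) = 26919151/10340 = 2603.40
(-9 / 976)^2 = 81 / 952576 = 0.00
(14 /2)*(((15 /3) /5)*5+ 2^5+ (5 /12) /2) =6251 /24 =260.46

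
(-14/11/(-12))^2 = 49/4356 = 0.01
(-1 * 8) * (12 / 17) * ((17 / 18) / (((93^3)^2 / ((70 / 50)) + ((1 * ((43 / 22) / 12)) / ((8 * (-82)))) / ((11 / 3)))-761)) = -0.00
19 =19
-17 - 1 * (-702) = 685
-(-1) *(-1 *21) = -21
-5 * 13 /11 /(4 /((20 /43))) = -325 /473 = -0.69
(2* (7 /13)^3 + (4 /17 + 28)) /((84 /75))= 13327775 /522886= 25.49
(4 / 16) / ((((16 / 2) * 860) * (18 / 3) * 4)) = 1 / 660480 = 0.00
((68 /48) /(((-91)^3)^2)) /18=0.00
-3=-3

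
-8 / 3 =-2.67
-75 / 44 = -1.70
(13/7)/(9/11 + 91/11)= 143/700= 0.20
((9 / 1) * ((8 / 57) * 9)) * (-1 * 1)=-216 / 19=-11.37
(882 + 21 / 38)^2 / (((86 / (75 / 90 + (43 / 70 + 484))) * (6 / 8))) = 454998066418 / 77615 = 5862243.98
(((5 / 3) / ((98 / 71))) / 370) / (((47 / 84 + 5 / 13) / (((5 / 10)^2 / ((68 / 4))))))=923 / 18157972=0.00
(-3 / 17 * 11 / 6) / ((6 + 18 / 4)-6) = -0.07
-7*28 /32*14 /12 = -343 /48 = -7.15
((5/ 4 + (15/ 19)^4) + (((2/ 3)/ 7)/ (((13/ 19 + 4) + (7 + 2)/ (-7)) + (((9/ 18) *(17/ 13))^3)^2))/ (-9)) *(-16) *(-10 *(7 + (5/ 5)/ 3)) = 2893348187620299748240/ 1507821583580751429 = 1918.89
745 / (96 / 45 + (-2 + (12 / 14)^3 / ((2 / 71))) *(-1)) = -3833025 / 93754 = -40.88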